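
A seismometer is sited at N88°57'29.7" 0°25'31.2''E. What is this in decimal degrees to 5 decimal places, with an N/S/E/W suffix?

88.95825° N, 0.42533° E

Latitude: 88 + 57/60 + 29.7/3600 = 88.958250
Longitude: 0 + 25/60 + 31.2/3600 = 0.425333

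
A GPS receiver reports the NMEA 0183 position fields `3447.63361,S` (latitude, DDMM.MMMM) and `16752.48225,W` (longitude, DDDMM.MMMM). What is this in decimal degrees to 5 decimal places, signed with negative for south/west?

Lat: degrees = first 2 digits = 34, minutes = 47.63361; 34 + 47.63361/60 = 34.793894
hemisphere S, so the sign is −
Longitude: split at 3 digits → 167° and 52.48225′; 167 + 52.48225/60 = 167.874704
hemisphere W, so the sign is −

-34.79389, -167.87470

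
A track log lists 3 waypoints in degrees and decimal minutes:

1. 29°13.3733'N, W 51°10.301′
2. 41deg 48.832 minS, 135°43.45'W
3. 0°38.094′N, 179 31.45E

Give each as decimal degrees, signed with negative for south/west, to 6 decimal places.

Point 1:
  Lat: 29 + 13.3733/60 = 29.2228883
  N ⇒ keep positive
  Longitude: 51 + 10.301/60 = 51.1716833
  W ⇒ negate
Point 2:
  φ: 41 + 48.832/60 = 41.8138667
  S → negative
  Lon: 135 + 43.45/60 = 135.7241667
  W → negative
Point 3:
  Lat: 38.094′ = 0.634900°; total 0.6349000
  N → positive
  Lon: 179 + 31.45/60 = 179.5241667
  E ⇒ keep positive

1. 29.222888, -51.171683
2. -41.813867, -135.724167
3. 0.634900, 179.524167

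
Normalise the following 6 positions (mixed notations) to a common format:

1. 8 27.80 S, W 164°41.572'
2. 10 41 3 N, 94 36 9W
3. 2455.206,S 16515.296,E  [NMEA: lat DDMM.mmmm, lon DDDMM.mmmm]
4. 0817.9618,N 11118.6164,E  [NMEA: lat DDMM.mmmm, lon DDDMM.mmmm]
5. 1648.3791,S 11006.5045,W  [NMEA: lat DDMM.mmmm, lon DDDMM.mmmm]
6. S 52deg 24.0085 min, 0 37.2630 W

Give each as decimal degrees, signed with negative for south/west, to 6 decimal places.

1. -8.463333, -164.692867
2. 10.684167, -94.602500
3. -24.920100, 165.254933
4. 8.299363, 111.310273
5. -16.806318, -110.108408
6. -52.400142, -0.621050

Point 1:
  φ: 27.8′ = 0.463333°; total 8.4633333
  S → negative
  λ: 164 + 41.572/60 = 164.6928667
  W ⇒ negate
Point 2:
  φ: 10 + 41/60 + 3/3600 = 10.6841667
  N ⇒ keep positive
  λ: 94 + 36/60 + 9/3600 = 94.6025000
  hemisphere W, so the sign is −
Point 3:
  Latitude: degrees = first 2 digits = 24, minutes = 55.206; 24 + 55.206/60 = 24.9201000
  S → negative
  Longitude: split at 3 digits → 165° and 15.296′; 165 + 15.296/60 = 165.2549333
  E → positive
Point 4:
  Latitude: split at 2 digits → 08° and 17.9618′; 8 + 17.9618/60 = 8.2993633
  N → positive
  λ: degrees = first 3 digits = 111, minutes = 18.6164; 111 + 18.6164/60 = 111.3102733
  E ⇒ keep positive
Point 5:
  φ: split at 2 digits → 16° and 48.3791′; 16 + 48.3791/60 = 16.8063183
  S → negative
  Longitude: degrees = first 3 digits = 110, minutes = 6.5045; 110 + 6.5045/60 = 110.1084083
  W ⇒ negate
Point 6:
  φ: 24.0085′ = 0.400142°; total 52.4001417
  S ⇒ negate
  Longitude: 37.263′ = 0.621050°; total 0.6210500
  W → negative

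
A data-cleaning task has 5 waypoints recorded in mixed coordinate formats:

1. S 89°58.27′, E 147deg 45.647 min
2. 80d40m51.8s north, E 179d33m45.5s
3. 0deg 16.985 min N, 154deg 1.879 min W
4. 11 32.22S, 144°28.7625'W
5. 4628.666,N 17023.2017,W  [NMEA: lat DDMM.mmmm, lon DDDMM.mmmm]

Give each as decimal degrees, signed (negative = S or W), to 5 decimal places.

1. -89.97117, 147.76078
2. 80.68106, 179.56264
3. 0.28308, -154.03132
4. -11.53700, -144.47938
5. 46.47777, -170.38670

Point 1:
  φ: 58.27′ = 0.971167°; total 89.971167
  hemisphere S, so the sign is −
  Lon: 147 + 45.647/60 = 147.760783
  E → positive
Point 2:
  Latitude: 40′ + 51.8″ = 40.86333′; 80 + 40.86333/60 = 80.681056
  N → positive
  Longitude: 179 + 33/60 + 45.5/3600 = 179.562639
  E → positive
Point 3:
  φ: 0 + 16.985/60 = 0.283083
  N ⇒ keep positive
  λ: 154 + 1.879/60 = 154.031317
  W → negative
Point 4:
  Latitude: 11 + 32.22/60 = 11.537000
  hemisphere S, so the sign is −
  Lon: 144 + 28.7625/60 = 144.479375
  W ⇒ negate
Point 5:
  φ: degrees = first 2 digits = 46, minutes = 28.666; 46 + 28.666/60 = 46.477767
  N → positive
  λ: split at 3 digits → 170° and 23.2017′; 170 + 23.2017/60 = 170.386695
  W ⇒ negate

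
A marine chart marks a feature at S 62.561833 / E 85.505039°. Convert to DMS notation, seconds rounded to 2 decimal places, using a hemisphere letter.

φ: 0.561833 × 60 = 33.70998′ → 33′, remainder × 60 = 42.5988″
Longitude: 0.505039 × 60 = 30.30234′ → 30′, remainder × 60 = 18.1404″

62°33′42.60″ S, 85°30′18.14″ E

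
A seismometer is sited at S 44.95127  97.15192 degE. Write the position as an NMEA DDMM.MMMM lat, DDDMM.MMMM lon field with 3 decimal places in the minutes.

4457.076,S / 09709.115,E

Lat: fractional part 0.951270 → 57.07620 minutes
Longitude: fractional part 0.151920 → 9.11520 minutes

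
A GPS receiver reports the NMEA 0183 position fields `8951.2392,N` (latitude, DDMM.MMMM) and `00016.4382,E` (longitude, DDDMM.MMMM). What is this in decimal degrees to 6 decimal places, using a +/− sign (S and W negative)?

89.853987, 0.273970

φ: degrees = first 2 digits = 89, minutes = 51.2392; 89 + 51.2392/60 = 89.8539867
N → positive
Longitude: degrees = first 3 digits = 0, minutes = 16.4382; 0 + 16.4382/60 = 0.2739700
E → positive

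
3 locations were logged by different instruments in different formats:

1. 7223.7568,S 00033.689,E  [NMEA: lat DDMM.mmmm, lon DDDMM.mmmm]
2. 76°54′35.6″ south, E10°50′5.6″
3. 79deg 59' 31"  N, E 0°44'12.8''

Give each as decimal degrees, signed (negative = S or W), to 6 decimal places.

1. -72.395947, 0.561483
2. -76.909889, 10.834889
3. 79.991944, 0.736889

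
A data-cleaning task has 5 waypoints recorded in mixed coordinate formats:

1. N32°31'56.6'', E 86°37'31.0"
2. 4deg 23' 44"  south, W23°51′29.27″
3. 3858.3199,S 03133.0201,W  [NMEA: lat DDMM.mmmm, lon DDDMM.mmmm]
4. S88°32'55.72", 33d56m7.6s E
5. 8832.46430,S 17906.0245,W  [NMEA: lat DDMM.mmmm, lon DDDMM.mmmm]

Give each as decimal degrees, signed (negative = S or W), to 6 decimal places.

1. 32.532389, 86.625278
2. -4.395556, -23.858131
3. -38.971998, -31.550335
4. -88.548811, 33.935444
5. -88.541072, -179.100408

Point 1:
  φ: 31′ + 56.6″ = 31.94333′; 32 + 31.94333/60 = 32.5323889
  N ⇒ keep positive
  Longitude: 86 + 37/60 + 31/3600 = 86.6252778
  E → positive
Point 2:
  Lat: 4 + 23/60 + 44/3600 = 4.3955556
  S → negative
  Lon: 51′ + 29.27″ = 51.48783′; 23 + 51.48783/60 = 23.8581306
  W ⇒ negate
Point 3:
  Lat: degrees = first 2 digits = 38, minutes = 58.3199; 38 + 58.3199/60 = 38.9719983
  S ⇒ negate
  Lon: split at 3 digits → 031° and 33.0201′; 31 + 33.0201/60 = 31.5503350
  W → negative
Point 4:
  φ: 88° + 32/60 + 55.72/3600 = 88 + 0.533333 + 0.015478 = 88.5488111
  S → negative
  λ: 56′ + 7.6″ = 56.12667′; 33 + 56.12667/60 = 33.9354444
  E ⇒ keep positive
Point 5:
  Lat: degrees = first 2 digits = 88, minutes = 32.4643; 88 + 32.4643/60 = 88.5410717
  S ⇒ negate
  Longitude: degrees = first 3 digits = 179, minutes = 6.0245; 179 + 6.0245/60 = 179.1004083
  hemisphere W, so the sign is −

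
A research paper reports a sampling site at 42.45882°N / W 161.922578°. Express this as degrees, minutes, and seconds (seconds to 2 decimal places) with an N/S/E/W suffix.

φ: 0.458820° → 27.52920′; 0.52920 × 60 = 31.7520″
Lon: whole degrees 161; 55.35468′ → 55′ and 21.2808″

42°27′31.75″ N, 161°55′21.28″ W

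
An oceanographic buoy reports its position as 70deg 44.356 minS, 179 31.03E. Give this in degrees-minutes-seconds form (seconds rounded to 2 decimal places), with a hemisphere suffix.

Latitude: 44.35600′ → 44′ and 0.35600 × 60 = 21.3600″
Longitude: fractional minutes 0.03000 × 60 = 1.8000″

70°44′21.36″ S, 179°31′1.80″ E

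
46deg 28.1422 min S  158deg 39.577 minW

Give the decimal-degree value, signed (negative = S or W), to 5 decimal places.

-46.46904, -158.65962

Latitude: 46 + 28.1422/60 = 46.469037
hemisphere S, so the sign is −
Longitude: 39.577′ = 0.659617°; total 158.659617
W ⇒ negate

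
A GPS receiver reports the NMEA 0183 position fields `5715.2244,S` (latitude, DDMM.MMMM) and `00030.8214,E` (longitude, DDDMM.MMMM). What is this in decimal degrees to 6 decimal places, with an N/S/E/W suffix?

57.253740° S, 0.513690° E

Latitude: degrees = first 2 digits = 57, minutes = 15.2244; 57 + 15.2244/60 = 57.2537400
Lon: split at 3 digits → 000° and 30.8214′; 0 + 30.8214/60 = 0.5136900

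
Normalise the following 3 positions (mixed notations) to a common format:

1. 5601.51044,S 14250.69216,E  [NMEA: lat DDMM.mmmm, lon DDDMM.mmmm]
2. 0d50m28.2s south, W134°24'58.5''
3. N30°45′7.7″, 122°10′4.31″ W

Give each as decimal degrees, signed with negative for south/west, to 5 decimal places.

Point 1:
  Lat: degrees = first 2 digits = 56, minutes = 1.51044; 56 + 1.51044/60 = 56.025174
  hemisphere S, so the sign is −
  Lon: split at 3 digits → 142° and 50.69216′; 142 + 50.69216/60 = 142.844869
  E → positive
Point 2:
  Lat: 0 + 50/60 + 28.2/3600 = 0.841167
  S ⇒ negate
  Longitude: 24′ + 58.5″ = 24.97500′; 134 + 24.97500/60 = 134.416250
  W ⇒ negate
Point 3:
  φ: 30 + 45/60 + 7.7/3600 = 30.752139
  N → positive
  Lon: 10′ + 4.31″ = 10.07183′; 122 + 10.07183/60 = 122.167864
  hemisphere W, so the sign is −

1. -56.02517, 142.84487
2. -0.84117, -134.41625
3. 30.75214, -122.16786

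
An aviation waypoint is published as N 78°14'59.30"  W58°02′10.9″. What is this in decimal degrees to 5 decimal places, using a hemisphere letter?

φ: 78° + 14/60 + 59.3/3600 = 78 + 0.233333 + 0.016472 = 78.249806
Lon: 2′ + 10.9″ = 2.18167′; 58 + 2.18167/60 = 58.036361

78.24981° N, 58.03636° W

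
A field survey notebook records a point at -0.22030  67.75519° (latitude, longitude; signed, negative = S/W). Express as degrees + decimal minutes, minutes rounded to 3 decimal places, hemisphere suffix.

0° 13.218′ S, 67° 45.311′ E

Latitude is negative → S; |value| = 0.220300
Lat: minutes = (0.220300 − 0) × 60 = 13.21800
Lon: minutes = (67.755190 − 67) × 60 = 45.31140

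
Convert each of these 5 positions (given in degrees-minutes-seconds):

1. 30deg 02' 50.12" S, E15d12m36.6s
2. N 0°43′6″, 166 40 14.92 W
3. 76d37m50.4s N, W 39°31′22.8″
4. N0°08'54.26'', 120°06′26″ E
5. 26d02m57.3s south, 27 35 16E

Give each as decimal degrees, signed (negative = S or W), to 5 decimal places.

Point 1:
  Lat: 2′ + 50.12″ = 2.83533′; 30 + 2.83533/60 = 30.047256
  S → negative
  λ: 12′ + 36.6″ = 12.61000′; 15 + 12.61000/60 = 15.210167
  E → positive
Point 2:
  Lat: 43′ + 6″ = 43.10000′; 0 + 43.10000/60 = 0.718333
  N ⇒ keep positive
  Lon: 166° + 40/60 + 14.92/3600 = 166 + 0.666667 + 0.004144 = 166.670811
  hemisphere W, so the sign is −
Point 3:
  φ: 76° + 37/60 + 50.4/3600 = 76 + 0.616667 + 0.014000 = 76.630667
  N ⇒ keep positive
  Lon: 39° + 31/60 + 22.8/3600 = 39 + 0.516667 + 0.006333 = 39.523000
  W ⇒ negate
Point 4:
  Lat: 8′ + 54.26″ = 8.90433′; 0 + 8.90433/60 = 0.148406
  N → positive
  Lon: 120° + 6/60 + 26/3600 = 120 + 0.100000 + 0.007222 = 120.107222
  E ⇒ keep positive
Point 5:
  Lat: 26 + 2/60 + 57.3/3600 = 26.049250
  hemisphere S, so the sign is −
  λ: 27° + 35/60 + 16/3600 = 27 + 0.583333 + 0.004444 = 27.587778
  E ⇒ keep positive

1. -30.04726, 15.21017
2. 0.71833, -166.67081
3. 76.63067, -39.52300
4. 0.14841, 120.10722
5. -26.04925, 27.58778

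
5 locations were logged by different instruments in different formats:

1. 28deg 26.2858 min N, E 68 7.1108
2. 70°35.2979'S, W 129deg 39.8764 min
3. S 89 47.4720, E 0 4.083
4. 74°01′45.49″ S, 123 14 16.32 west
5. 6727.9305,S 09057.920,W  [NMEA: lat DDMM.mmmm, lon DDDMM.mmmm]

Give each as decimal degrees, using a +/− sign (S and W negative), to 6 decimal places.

Point 1:
  Lat: 26.2858′ = 0.438097°; total 28.4380967
  N ⇒ keep positive
  Lon: 7.1108′ = 0.118513°; total 68.1185133
  E → positive
Point 2:
  φ: 35.2979′ = 0.588298°; total 70.5882983
  hemisphere S, so the sign is −
  Longitude: 39.8764′ = 0.664607°; total 129.6646067
  W ⇒ negate
Point 3:
  Latitude: 89 + 47.472/60 = 89.7912000
  hemisphere S, so the sign is −
  Lon: 0 + 4.083/60 = 0.0680500
  E ⇒ keep positive
Point 4:
  Latitude: 74° + 1/60 + 45.49/3600 = 74 + 0.016667 + 0.012636 = 74.0293028
  hemisphere S, so the sign is −
  λ: 123° + 14/60 + 16.32/3600 = 123 + 0.233333 + 0.004533 = 123.2378667
  W → negative
Point 5:
  φ: split at 2 digits → 67° and 27.9305′; 67 + 27.9305/60 = 67.4655083
  S → negative
  Lon: degrees = first 3 digits = 90, minutes = 57.92; 90 + 57.92/60 = 90.9653333
  hemisphere W, so the sign is −

1. 28.438097, 68.118513
2. -70.588298, -129.664607
3. -89.791200, 0.068050
4. -74.029303, -123.237867
5. -67.465508, -90.965333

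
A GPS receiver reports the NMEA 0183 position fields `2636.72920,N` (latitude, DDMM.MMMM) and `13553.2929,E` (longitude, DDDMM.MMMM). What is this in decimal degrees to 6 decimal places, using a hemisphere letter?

26.612153° N, 135.888215° E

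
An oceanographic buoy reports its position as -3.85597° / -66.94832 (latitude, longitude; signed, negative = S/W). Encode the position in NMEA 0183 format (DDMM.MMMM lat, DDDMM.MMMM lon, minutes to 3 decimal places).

Latitude is negative → S; |value| = 3.855970
Latitude: 3° + 0.855970 × 60 = 3° 51.35820′
Longitude is negative → W; |value| = 66.948320
Lon: minutes = (66.948320 − 66) × 60 = 56.89920

0351.358,S / 06656.899,W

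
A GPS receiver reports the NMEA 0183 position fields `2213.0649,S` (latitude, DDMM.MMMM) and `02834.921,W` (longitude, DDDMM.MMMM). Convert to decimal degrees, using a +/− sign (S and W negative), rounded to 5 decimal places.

-22.21775, -28.58202

Latitude: degrees = first 2 digits = 22, minutes = 13.0649; 22 + 13.0649/60 = 22.217748
hemisphere S, so the sign is −
Longitude: split at 3 digits → 028° and 34.921′; 28 + 34.921/60 = 28.582017
W → negative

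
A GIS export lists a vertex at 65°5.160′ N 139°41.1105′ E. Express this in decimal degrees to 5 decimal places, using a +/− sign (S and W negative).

65.08600, 139.68518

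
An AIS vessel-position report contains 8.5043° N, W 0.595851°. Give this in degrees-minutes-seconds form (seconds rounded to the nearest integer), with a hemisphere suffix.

8°30′15″ N, 0°35′45″ W

Lat: whole degrees 8; 30.25800′ → 30′ and 15.48″
λ: 0.595851° → 35.75106′; 0.75106 × 60 = 45.06″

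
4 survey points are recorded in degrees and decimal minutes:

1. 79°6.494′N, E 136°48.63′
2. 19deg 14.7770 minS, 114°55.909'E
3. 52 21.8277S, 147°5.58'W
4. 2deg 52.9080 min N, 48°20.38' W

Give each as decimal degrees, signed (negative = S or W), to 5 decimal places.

1. 79.10823, 136.81050
2. -19.24628, 114.93182
3. -52.36380, -147.09300
4. 2.88180, -48.33967

Point 1:
  Lat: 6.494′ = 0.108233°; total 79.108233
  N → positive
  λ: 48.63′ = 0.810500°; total 136.810500
  E → positive
Point 2:
  Lat: 14.777′ = 0.246283°; total 19.246283
  hemisphere S, so the sign is −
  Lon: 114 + 55.909/60 = 114.931817
  E → positive
Point 3:
  Latitude: 52 + 21.8277/60 = 52.363795
  S ⇒ negate
  λ: 147 + 5.58/60 = 147.093000
  W ⇒ negate
Point 4:
  Latitude: 2 + 52.908/60 = 2.881800
  N ⇒ keep positive
  Lon: 48 + 20.38/60 = 48.339667
  hemisphere W, so the sign is −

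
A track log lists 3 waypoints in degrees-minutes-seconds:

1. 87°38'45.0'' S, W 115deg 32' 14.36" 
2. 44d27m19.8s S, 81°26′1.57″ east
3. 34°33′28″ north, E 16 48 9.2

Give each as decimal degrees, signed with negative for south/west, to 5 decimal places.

1. -87.64583, -115.53732
2. -44.45550, 81.43377
3. 34.55778, 16.80256

Point 1:
  Latitude: 87 + 38/60 + 45/3600 = 87.645833
  hemisphere S, so the sign is −
  Lon: 32′ + 14.36″ = 32.23933′; 115 + 32.23933/60 = 115.537322
  hemisphere W, so the sign is −
Point 2:
  Lat: 44 + 27/60 + 19.8/3600 = 44.455500
  hemisphere S, so the sign is −
  Lon: 81 + 26/60 + 1.57/3600 = 81.433769
  E → positive
Point 3:
  Latitude: 34° + 33/60 + 28/3600 = 34 + 0.550000 + 0.007778 = 34.557778
  N ⇒ keep positive
  Longitude: 16° + 48/60 + 9.2/3600 = 16 + 0.800000 + 0.002556 = 16.802556
  E → positive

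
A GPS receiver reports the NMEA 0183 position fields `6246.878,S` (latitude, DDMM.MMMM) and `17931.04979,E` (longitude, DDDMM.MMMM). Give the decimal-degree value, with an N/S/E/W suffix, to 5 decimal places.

62.78130° S, 179.51750° E

Latitude: degrees = first 2 digits = 62, minutes = 46.878; 62 + 46.878/60 = 62.781300
Lon: degrees = first 3 digits = 179, minutes = 31.04979; 179 + 31.04979/60 = 179.517497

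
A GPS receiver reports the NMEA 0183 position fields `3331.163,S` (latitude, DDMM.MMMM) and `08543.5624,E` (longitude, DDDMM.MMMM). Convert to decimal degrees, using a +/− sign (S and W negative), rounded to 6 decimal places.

φ: split at 2 digits → 33° and 31.163′; 33 + 31.163/60 = 33.5193833
S ⇒ negate
λ: split at 3 digits → 085° and 43.5624′; 85 + 43.5624/60 = 85.7260400
E → positive

-33.519383, 85.726040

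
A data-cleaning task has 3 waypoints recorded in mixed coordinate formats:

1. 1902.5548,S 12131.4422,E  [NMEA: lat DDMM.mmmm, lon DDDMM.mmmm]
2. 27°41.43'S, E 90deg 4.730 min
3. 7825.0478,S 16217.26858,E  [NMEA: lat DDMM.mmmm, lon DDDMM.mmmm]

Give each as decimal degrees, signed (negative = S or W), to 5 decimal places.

Point 1:
  Lat: split at 2 digits → 19° and 2.5548′; 19 + 2.5548/60 = 19.042580
  S ⇒ negate
  Longitude: split at 3 digits → 121° and 31.4422′; 121 + 31.4422/60 = 121.524037
  E → positive
Point 2:
  φ: 27 + 41.43/60 = 27.690500
  S ⇒ negate
  Lon: 4.73′ = 0.078833°; total 90.078833
  E → positive
Point 3:
  Lat: split at 2 digits → 78° and 25.0478′; 78 + 25.0478/60 = 78.417463
  S → negative
  λ: degrees = first 3 digits = 162, minutes = 17.26858; 162 + 17.26858/60 = 162.287810
  E → positive

1. -19.04258, 121.52404
2. -27.69050, 90.07883
3. -78.41746, 162.28781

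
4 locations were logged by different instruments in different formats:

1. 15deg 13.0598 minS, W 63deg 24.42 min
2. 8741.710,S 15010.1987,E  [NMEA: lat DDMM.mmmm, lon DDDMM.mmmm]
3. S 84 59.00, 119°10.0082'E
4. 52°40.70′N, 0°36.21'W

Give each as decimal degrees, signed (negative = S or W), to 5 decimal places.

Point 1:
  φ: 13.0598′ = 0.217663°; total 15.217663
  hemisphere S, so the sign is −
  Lon: 63 + 24.42/60 = 63.407000
  W ⇒ negate
Point 2:
  Latitude: split at 2 digits → 87° and 41.71′; 87 + 41.71/60 = 87.695167
  S ⇒ negate
  Longitude: degrees = first 3 digits = 150, minutes = 10.1987; 150 + 10.1987/60 = 150.169978
  E ⇒ keep positive
Point 3:
  Latitude: 84 + 59/60 = 84.983333
  S ⇒ negate
  Longitude: 119 + 10.0082/60 = 119.166803
  E ⇒ keep positive
Point 4:
  Lat: 52 + 40.7/60 = 52.678333
  N → positive
  Lon: 36.21′ = 0.603500°; total 0.603500
  W ⇒ negate

1. -15.21766, -63.40700
2. -87.69517, 150.16998
3. -84.98333, 119.16680
4. 52.67833, -0.60350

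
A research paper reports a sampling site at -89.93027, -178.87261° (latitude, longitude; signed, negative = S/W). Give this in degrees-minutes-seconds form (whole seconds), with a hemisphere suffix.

89°55′49″ S, 178°52′21″ W

Latitude is negative → S; |value| = 89.930270
Lat: 0.930270 × 60 = 55.81620′ → 55′, remainder × 60 = 48.97″
Longitude is negative → W; |value| = 178.872610
Lon: 0.872610° → 52.35660′; 0.35660 × 60 = 21.40″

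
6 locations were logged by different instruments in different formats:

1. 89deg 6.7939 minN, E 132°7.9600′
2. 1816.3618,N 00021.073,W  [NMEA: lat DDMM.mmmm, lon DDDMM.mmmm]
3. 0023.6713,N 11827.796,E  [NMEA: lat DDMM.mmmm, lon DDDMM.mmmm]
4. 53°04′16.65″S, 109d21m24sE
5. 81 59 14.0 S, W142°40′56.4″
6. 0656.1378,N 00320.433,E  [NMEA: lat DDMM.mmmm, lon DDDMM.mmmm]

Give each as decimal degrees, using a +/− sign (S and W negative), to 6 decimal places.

1. 89.113232, 132.132667
2. 18.272697, -0.351217
3. 0.394522, 118.463267
4. -53.071292, 109.356667
5. -81.987222, -142.682333
6. 6.935630, 3.340550

Point 1:
  φ: 6.7939′ = 0.113232°; total 89.1132317
  N → positive
  Lon: 7.96′ = 0.132667°; total 132.1326667
  E → positive
Point 2:
  Lat: split at 2 digits → 18° and 16.3618′; 18 + 16.3618/60 = 18.2726967
  N ⇒ keep positive
  λ: split at 3 digits → 000° and 21.073′; 0 + 21.073/60 = 0.3512167
  W ⇒ negate
Point 3:
  Lat: degrees = first 2 digits = 0, minutes = 23.6713; 0 + 23.6713/60 = 0.3945217
  N ⇒ keep positive
  Longitude: split at 3 digits → 118° and 27.796′; 118 + 27.796/60 = 118.4632667
  E ⇒ keep positive
Point 4:
  Latitude: 53 + 4/60 + 16.65/3600 = 53.0712917
  hemisphere S, so the sign is −
  Lon: 109° + 21/60 + 24/3600 = 109 + 0.350000 + 0.006667 = 109.3566667
  E → positive
Point 5:
  Latitude: 59′ + 14″ = 59.23333′; 81 + 59.23333/60 = 81.9872222
  hemisphere S, so the sign is −
  λ: 142 + 40/60 + 56.4/3600 = 142.6823333
  hemisphere W, so the sign is −
Point 6:
  Latitude: split at 2 digits → 06° and 56.1378′; 6 + 56.1378/60 = 6.9356300
  N → positive
  λ: split at 3 digits → 003° and 20.433′; 3 + 20.433/60 = 3.3405500
  E ⇒ keep positive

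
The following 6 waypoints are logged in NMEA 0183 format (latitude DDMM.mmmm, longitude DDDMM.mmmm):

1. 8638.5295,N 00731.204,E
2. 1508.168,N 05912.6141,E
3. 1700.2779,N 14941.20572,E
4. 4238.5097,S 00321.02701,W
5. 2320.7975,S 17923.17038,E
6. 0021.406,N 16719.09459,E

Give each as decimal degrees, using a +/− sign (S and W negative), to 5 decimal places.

1. 86.64216, 7.52007
2. 15.13613, 59.21024
3. 17.00463, 149.68676
4. -42.64183, -3.35045
5. -23.34663, 179.38617
6. 0.35677, 167.31824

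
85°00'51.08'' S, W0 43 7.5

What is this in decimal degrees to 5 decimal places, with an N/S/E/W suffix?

85.01419° S, 0.71875° W

Latitude: 85° + 0/60 + 51.08/3600 = 85 + 0.000000 + 0.014189 = 85.014189
λ: 0° + 43/60 + 7.5/3600 = 0 + 0.716667 + 0.002083 = 0.718750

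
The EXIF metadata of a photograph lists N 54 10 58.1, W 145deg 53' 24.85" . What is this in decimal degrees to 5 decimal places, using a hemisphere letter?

54.18281° N, 145.89024° W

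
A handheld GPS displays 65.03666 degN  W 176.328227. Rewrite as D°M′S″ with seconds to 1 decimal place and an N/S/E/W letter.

65°02′12.0″ N, 176°19′41.6″ W

φ: whole degrees 65; 2.19960′ → 2′ and 11.976″
Longitude: 0.328227° → 19.69362′; 0.69362 × 60 = 41.617″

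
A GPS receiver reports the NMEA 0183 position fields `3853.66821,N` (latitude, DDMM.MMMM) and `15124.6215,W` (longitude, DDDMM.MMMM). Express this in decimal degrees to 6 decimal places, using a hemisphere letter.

Latitude: degrees = first 2 digits = 38, minutes = 53.66821; 38 + 53.66821/60 = 38.8944702
Longitude: degrees = first 3 digits = 151, minutes = 24.6215; 151 + 24.6215/60 = 151.4103583

38.894470° N, 151.410358° W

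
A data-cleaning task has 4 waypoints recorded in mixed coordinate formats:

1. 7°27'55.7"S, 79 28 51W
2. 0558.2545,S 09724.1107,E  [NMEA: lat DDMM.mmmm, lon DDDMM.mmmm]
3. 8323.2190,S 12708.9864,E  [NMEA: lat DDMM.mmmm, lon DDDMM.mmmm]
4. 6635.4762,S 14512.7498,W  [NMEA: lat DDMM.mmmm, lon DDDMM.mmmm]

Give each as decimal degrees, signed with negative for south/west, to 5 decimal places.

1. -7.46547, -79.48083
2. -5.97091, 97.40185
3. -83.38698, 127.14977
4. -66.59127, -145.21250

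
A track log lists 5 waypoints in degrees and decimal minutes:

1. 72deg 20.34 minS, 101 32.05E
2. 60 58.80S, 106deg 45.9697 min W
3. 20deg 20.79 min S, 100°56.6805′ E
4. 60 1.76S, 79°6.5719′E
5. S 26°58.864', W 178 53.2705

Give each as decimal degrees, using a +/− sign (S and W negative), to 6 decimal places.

Point 1:
  φ: 72 + 20.34/60 = 72.3390000
  S → negative
  Lon: 101 + 32.05/60 = 101.5341667
  E ⇒ keep positive
Point 2:
  Lat: 58.8′ = 0.980000°; total 60.9800000
  hemisphere S, so the sign is −
  Longitude: 45.9697′ = 0.766162°; total 106.7661617
  W → negative
Point 3:
  φ: 20 + 20.79/60 = 20.3465000
  hemisphere S, so the sign is −
  Lon: 56.6805′ = 0.944675°; total 100.9446750
  E ⇒ keep positive
Point 4:
  Latitude: 1.76′ = 0.029333°; total 60.0293333
  S ⇒ negate
  Longitude: 79 + 6.5719/60 = 79.1095317
  E ⇒ keep positive
Point 5:
  Lat: 58.864′ = 0.981067°; total 26.9810667
  hemisphere S, so the sign is −
  Longitude: 178 + 53.2705/60 = 178.8878417
  hemisphere W, so the sign is −

1. -72.339000, 101.534167
2. -60.980000, -106.766162
3. -20.346500, 100.944675
4. -60.029333, 79.109532
5. -26.981067, -178.887842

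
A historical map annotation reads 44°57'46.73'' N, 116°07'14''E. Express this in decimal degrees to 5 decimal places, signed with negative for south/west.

Latitude: 57′ + 46.73″ = 57.77883′; 44 + 57.77883/60 = 44.962981
N → positive
Longitude: 116 + 7/60 + 14/3600 = 116.120556
E ⇒ keep positive

44.96298, 116.12056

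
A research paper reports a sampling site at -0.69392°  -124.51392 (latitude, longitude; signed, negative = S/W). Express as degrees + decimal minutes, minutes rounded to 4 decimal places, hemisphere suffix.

Latitude is negative → S; |value| = 0.693920
Latitude: fractional part 0.693920 → 41.635200 minutes
Longitude is negative → W; |value| = 124.513920
λ: minutes = (124.513920 − 124) × 60 = 30.835200

0° 41.6352′ S, 124° 30.8352′ W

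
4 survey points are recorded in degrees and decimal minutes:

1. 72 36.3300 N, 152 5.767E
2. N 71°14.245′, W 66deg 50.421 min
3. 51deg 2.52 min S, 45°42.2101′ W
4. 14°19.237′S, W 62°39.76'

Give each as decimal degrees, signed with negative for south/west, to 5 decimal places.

1. 72.60550, 152.09612
2. 71.23742, -66.84035
3. -51.04200, -45.70350
4. -14.32062, -62.66267

Point 1:
  Latitude: 72 + 36.33/60 = 72.605500
  N → positive
  λ: 152 + 5.767/60 = 152.096117
  E → positive
Point 2:
  φ: 14.245′ = 0.237417°; total 71.237417
  N ⇒ keep positive
  Longitude: 66 + 50.421/60 = 66.840350
  W ⇒ negate
Point 3:
  φ: 2.52′ = 0.042000°; total 51.042000
  S ⇒ negate
  Lon: 45 + 42.2101/60 = 45.703502
  W → negative
Point 4:
  φ: 19.237′ = 0.320617°; total 14.320617
  S ⇒ negate
  λ: 62 + 39.76/60 = 62.662667
  W → negative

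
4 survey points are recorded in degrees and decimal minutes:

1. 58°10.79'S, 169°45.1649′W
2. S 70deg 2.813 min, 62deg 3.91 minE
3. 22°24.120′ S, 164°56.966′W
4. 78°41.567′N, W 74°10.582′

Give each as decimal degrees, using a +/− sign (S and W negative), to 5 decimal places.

Point 1:
  φ: 10.79′ = 0.179833°; total 58.179833
  S → negative
  λ: 45.1649′ = 0.752748°; total 169.752748
  W ⇒ negate
Point 2:
  Lat: 2.813′ = 0.046883°; total 70.046883
  S → negative
  Lon: 62 + 3.91/60 = 62.065167
  E ⇒ keep positive
Point 3:
  Latitude: 22 + 24.12/60 = 22.402000
  S → negative
  Longitude: 164 + 56.966/60 = 164.949433
  W → negative
Point 4:
  Latitude: 41.567′ = 0.692783°; total 78.692783
  N ⇒ keep positive
  Longitude: 74 + 10.582/60 = 74.176367
  hemisphere W, so the sign is −

1. -58.17983, -169.75275
2. -70.04688, 62.06517
3. -22.40200, -164.94943
4. 78.69278, -74.17637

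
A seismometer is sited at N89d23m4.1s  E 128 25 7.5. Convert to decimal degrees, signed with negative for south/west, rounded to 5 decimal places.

89.38447, 128.41875

Latitude: 89° + 23/60 + 4.1/3600 = 89 + 0.383333 + 0.001139 = 89.384472
N ⇒ keep positive
λ: 128 + 25/60 + 7.5/3600 = 128.418750
E ⇒ keep positive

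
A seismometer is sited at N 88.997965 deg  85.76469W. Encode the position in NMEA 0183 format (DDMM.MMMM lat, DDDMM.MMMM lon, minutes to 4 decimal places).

φ: 88° + 0.997965 × 60 = 88° 59.877900′
λ: fractional part 0.764690 → 45.881400 minutes

8859.8779,N / 08545.8814,W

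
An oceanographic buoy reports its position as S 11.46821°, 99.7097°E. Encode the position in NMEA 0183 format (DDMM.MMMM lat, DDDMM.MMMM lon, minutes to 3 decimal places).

1128.093,S / 09942.582,E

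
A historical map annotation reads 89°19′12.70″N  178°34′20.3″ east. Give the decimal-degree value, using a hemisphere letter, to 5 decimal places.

φ: 89° + 19/60 + 12.7/3600 = 89 + 0.316667 + 0.003528 = 89.320194
Lon: 178° + 34/60 + 20.3/3600 = 178 + 0.566667 + 0.005639 = 178.572306

89.32019° N, 178.57231° E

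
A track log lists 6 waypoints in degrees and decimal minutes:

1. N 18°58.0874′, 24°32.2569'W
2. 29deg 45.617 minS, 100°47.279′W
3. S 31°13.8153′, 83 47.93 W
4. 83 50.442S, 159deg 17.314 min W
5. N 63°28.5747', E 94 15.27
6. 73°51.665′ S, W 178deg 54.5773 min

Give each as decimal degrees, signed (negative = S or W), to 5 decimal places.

Point 1:
  φ: 58.0874′ = 0.968123°; total 18.968123
  N ⇒ keep positive
  λ: 32.2569′ = 0.537615°; total 24.537615
  W ⇒ negate
Point 2:
  Latitude: 45.617′ = 0.760283°; total 29.760283
  S ⇒ negate
  λ: 47.279′ = 0.787983°; total 100.787983
  W → negative
Point 3:
  φ: 13.8153′ = 0.230255°; total 31.230255
  S → negative
  λ: 83 + 47.93/60 = 83.798833
  hemisphere W, so the sign is −
Point 4:
  Latitude: 83 + 50.442/60 = 83.840700
  S ⇒ negate
  λ: 17.314′ = 0.288567°; total 159.288567
  hemisphere W, so the sign is −
Point 5:
  Latitude: 63 + 28.5747/60 = 63.476245
  N ⇒ keep positive
  Longitude: 94 + 15.27/60 = 94.254500
  E ⇒ keep positive
Point 6:
  Lat: 51.665′ = 0.861083°; total 73.861083
  S → negative
  Longitude: 54.5773′ = 0.909622°; total 178.909622
  W → negative

1. 18.96812, -24.53762
2. -29.76028, -100.78798
3. -31.23026, -83.79883
4. -83.84070, -159.28857
5. 63.47625, 94.25450
6. -73.86108, -178.90962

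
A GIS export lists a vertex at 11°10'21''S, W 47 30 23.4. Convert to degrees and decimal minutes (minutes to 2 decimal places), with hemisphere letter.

11° 10.35′ S, 47° 30.39′ W

Latitude: seconds/60 = 0.35000; minutes = 10 + 0.35000 = 10.3500
Lon: seconds/60 = 0.39000; minutes = 30 + 0.39000 = 30.3900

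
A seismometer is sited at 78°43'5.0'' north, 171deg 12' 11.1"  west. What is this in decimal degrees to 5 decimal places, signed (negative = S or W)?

78.71806, -171.20308

Latitude: 43′ + 5″ = 43.08333′; 78 + 43.08333/60 = 78.718056
N → positive
Longitude: 171° + 12/60 + 11.1/3600 = 171 + 0.200000 + 0.003083 = 171.203083
W ⇒ negate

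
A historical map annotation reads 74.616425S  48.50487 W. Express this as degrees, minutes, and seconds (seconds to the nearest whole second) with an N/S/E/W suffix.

Latitude: whole degrees 74; 36.98550′ → 36′ and 59.13″
Lon: 0.504870 × 60 = 30.29220′ → 30′, remainder × 60 = 17.53″

74°36′59″ S, 48°30′18″ W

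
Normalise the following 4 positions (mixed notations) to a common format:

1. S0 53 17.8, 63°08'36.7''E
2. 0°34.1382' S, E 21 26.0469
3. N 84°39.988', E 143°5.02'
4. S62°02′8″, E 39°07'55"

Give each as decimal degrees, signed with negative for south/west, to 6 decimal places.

1. -0.888278, 63.143528
2. -0.568970, 21.434115
3. 84.666467, 143.083667
4. -62.035556, 39.131944

Point 1:
  Lat: 0 + 53/60 + 17.8/3600 = 0.8882778
  S ⇒ negate
  Lon: 63 + 8/60 + 36.7/3600 = 63.1435278
  E → positive
Point 2:
  Lat: 0 + 34.1382/60 = 0.5689700
  S ⇒ negate
  Longitude: 21 + 26.0469/60 = 21.4341150
  E ⇒ keep positive
Point 3:
  φ: 39.988′ = 0.666467°; total 84.6664667
  N ⇒ keep positive
  Lon: 143 + 5.02/60 = 143.0836667
  E → positive
Point 4:
  Latitude: 2′ + 8″ = 2.13333′; 62 + 2.13333/60 = 62.0355556
  S → negative
  λ: 7′ + 55″ = 7.91667′; 39 + 7.91667/60 = 39.1319444
  E ⇒ keep positive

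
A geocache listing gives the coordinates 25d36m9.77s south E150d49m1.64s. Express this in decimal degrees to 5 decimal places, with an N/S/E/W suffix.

Latitude: 25° + 36/60 + 9.77/3600 = 25 + 0.600000 + 0.002714 = 25.602714
Lon: 49′ + 1.64″ = 49.02733′; 150 + 49.02733/60 = 150.817122

25.60271° S, 150.81712° E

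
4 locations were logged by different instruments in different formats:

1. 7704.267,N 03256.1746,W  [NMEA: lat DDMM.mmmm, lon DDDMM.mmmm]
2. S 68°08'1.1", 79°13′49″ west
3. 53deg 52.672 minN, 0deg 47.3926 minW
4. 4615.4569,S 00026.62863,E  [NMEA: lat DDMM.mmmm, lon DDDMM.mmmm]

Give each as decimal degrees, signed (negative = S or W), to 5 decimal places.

1. 77.07112, -32.93624
2. -68.13364, -79.23028
3. 53.87787, -0.78988
4. -46.25762, 0.44381

Point 1:
  φ: degrees = first 2 digits = 77, minutes = 4.267; 77 + 4.267/60 = 77.071117
  N → positive
  Lon: split at 3 digits → 032° and 56.1746′; 32 + 56.1746/60 = 32.936243
  hemisphere W, so the sign is −
Point 2:
  Lat: 68 + 8/60 + 1.1/3600 = 68.133639
  S ⇒ negate
  λ: 13′ + 49″ = 13.81667′; 79 + 13.81667/60 = 79.230278
  W ⇒ negate
Point 3:
  Latitude: 52.672′ = 0.877867°; total 53.877867
  N ⇒ keep positive
  λ: 0 + 47.3926/60 = 0.789877
  W → negative
Point 4:
  Lat: split at 2 digits → 46° and 15.4569′; 46 + 15.4569/60 = 46.257615
  hemisphere S, so the sign is −
  Longitude: degrees = first 3 digits = 0, minutes = 26.62863; 0 + 26.62863/60 = 0.443811
  E ⇒ keep positive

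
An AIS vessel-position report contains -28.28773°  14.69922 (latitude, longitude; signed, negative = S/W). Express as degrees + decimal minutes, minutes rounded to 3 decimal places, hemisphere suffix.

Latitude is negative → S; |value| = 28.287730
Lat: 28° + 0.287730 × 60 = 28° 17.26380′
λ: 14° + 0.699220 × 60 = 14° 41.95320′

28° 17.264′ S, 14° 41.953′ E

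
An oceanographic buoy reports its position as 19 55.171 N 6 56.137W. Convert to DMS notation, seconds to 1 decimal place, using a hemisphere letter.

Lat: fractional minutes 0.17100 × 60 = 10.260″
λ: fractional minutes 0.13700 × 60 = 8.220″

19°55′10.3″ N, 6°56′8.2″ W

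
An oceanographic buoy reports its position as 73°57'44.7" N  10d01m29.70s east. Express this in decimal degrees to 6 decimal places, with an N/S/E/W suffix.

Latitude: 73 + 57/60 + 44.7/3600 = 73.9624167
Lon: 10 + 1/60 + 29.7/3600 = 10.0249167

73.962417° N, 10.024917° E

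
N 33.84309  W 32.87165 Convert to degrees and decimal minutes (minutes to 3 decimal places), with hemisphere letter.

33° 50.585′ N, 32° 52.299′ W

φ: minutes = (33.843090 − 33) × 60 = 50.58540
λ: fractional part 0.871650 → 52.29900 minutes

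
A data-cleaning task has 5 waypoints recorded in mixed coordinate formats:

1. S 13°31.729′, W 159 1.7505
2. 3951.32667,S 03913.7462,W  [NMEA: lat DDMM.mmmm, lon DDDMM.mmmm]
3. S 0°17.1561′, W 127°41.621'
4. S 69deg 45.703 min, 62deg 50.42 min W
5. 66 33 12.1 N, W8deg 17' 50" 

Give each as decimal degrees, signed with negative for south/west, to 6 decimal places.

1. -13.528817, -159.029175
2. -39.855445, -39.229103
3. -0.285935, -127.693683
4. -69.761717, -62.840333
5. 66.553361, -8.297222

Point 1:
  Lat: 31.729′ = 0.528817°; total 13.5288167
  hemisphere S, so the sign is −
  Lon: 159 + 1.7505/60 = 159.0291750
  W → negative
Point 2:
  Lat: split at 2 digits → 39° and 51.32667′; 39 + 51.32667/60 = 39.8554445
  S → negative
  λ: split at 3 digits → 039° and 13.7462′; 39 + 13.7462/60 = 39.2291033
  hemisphere W, so the sign is −
Point 3:
  Lat: 0 + 17.1561/60 = 0.2859350
  S → negative
  Longitude: 127 + 41.621/60 = 127.6936833
  W ⇒ negate
Point 4:
  φ: 69 + 45.703/60 = 69.7617167
  S ⇒ negate
  λ: 62 + 50.42/60 = 62.8403333
  W ⇒ negate
Point 5:
  Latitude: 66 + 33/60 + 12.1/3600 = 66.5533611
  N ⇒ keep positive
  λ: 17′ + 50″ = 17.83333′; 8 + 17.83333/60 = 8.2972222
  W → negative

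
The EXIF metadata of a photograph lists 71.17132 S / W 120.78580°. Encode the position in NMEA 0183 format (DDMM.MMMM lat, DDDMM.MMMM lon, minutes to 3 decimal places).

7110.279,S / 12047.148,W

Latitude: fractional part 0.171320 → 10.27920 minutes
Longitude: 120° + 0.785800 × 60 = 120° 47.14800′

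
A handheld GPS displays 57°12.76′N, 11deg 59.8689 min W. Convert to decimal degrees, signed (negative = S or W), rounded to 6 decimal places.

57.212667, -11.997815

Lat: 12.76′ = 0.212667°; total 57.2126667
N → positive
Longitude: 59.8689′ = 0.997815°; total 11.9978150
hemisphere W, so the sign is −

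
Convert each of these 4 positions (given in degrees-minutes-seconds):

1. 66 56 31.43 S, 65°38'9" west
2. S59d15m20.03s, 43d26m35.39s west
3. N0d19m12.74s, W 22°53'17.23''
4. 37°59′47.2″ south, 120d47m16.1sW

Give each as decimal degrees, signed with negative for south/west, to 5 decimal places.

Point 1:
  Lat: 66 + 56/60 + 31.43/3600 = 66.942064
  S ⇒ negate
  Lon: 65 + 38/60 + 9/3600 = 65.635833
  W → negative
Point 2:
  Latitude: 59 + 15/60 + 20.03/3600 = 59.255564
  hemisphere S, so the sign is −
  Longitude: 43 + 26/60 + 35.39/3600 = 43.443164
  W → negative
Point 3:
  Latitude: 19′ + 12.74″ = 19.21233′; 0 + 19.21233/60 = 0.320206
  N → positive
  Longitude: 53′ + 17.23″ = 53.28717′; 22 + 53.28717/60 = 22.888119
  W → negative
Point 4:
  Lat: 37 + 59/60 + 47.2/3600 = 37.996444
  hemisphere S, so the sign is −
  Longitude: 47′ + 16.1″ = 47.26833′; 120 + 47.26833/60 = 120.787806
  W ⇒ negate

1. -66.94206, -65.63583
2. -59.25556, -43.44316
3. 0.32021, -22.88812
4. -37.99644, -120.78781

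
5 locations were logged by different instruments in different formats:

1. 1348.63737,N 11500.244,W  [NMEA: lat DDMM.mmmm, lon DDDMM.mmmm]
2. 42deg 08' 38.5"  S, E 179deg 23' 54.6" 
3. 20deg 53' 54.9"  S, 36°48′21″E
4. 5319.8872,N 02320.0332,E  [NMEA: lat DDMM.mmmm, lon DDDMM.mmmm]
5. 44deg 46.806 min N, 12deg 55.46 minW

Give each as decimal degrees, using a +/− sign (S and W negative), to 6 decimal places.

1. 13.810623, -115.004067
2. -42.144028, 179.398500
3. -20.898583, 36.805833
4. 53.331453, 23.333887
5. 44.780100, -12.924333

Point 1:
  Latitude: split at 2 digits → 13° and 48.63737′; 13 + 48.63737/60 = 13.8106228
  N ⇒ keep positive
  Longitude: split at 3 digits → 115° and 0.244′; 115 + 0.244/60 = 115.0040667
  W → negative
Point 2:
  Lat: 42 + 8/60 + 38.5/3600 = 42.1440278
  hemisphere S, so the sign is −
  λ: 23′ + 54.6″ = 23.91000′; 179 + 23.91000/60 = 179.3985000
  E → positive
Point 3:
  Lat: 20 + 53/60 + 54.9/3600 = 20.8985833
  S ⇒ negate
  Lon: 36 + 48/60 + 21/3600 = 36.8058333
  E → positive
Point 4:
  Latitude: degrees = first 2 digits = 53, minutes = 19.8872; 53 + 19.8872/60 = 53.3314533
  N ⇒ keep positive
  Longitude: split at 3 digits → 023° and 20.0332′; 23 + 20.0332/60 = 23.3338867
  E ⇒ keep positive
Point 5:
  Lat: 46.806′ = 0.780100°; total 44.7801000
  N → positive
  Lon: 12 + 55.46/60 = 12.9243333
  hemisphere W, so the sign is −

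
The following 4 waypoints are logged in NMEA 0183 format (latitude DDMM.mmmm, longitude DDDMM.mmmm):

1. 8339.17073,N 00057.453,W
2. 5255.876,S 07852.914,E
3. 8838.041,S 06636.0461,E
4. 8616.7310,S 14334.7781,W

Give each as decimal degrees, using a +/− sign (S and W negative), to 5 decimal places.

1. 83.65285, -0.95755
2. -52.93127, 78.88190
3. -88.63402, 66.60077
4. -86.27885, -143.57964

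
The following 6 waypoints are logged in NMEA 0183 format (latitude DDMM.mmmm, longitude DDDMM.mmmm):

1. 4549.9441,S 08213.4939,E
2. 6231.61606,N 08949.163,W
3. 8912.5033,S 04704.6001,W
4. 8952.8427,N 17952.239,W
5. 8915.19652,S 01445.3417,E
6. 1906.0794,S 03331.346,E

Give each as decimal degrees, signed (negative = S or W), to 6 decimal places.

1. -45.832402, 82.224898
2. 62.526934, -89.819383
3. -89.208388, -47.076668
4. 89.880712, -179.870650
5. -89.253275, 14.755695
6. -19.101323, 33.522433

Point 1:
  φ: split at 2 digits → 45° and 49.9441′; 45 + 49.9441/60 = 45.8324017
  hemisphere S, so the sign is −
  λ: split at 3 digits → 082° and 13.4939′; 82 + 13.4939/60 = 82.2248983
  E ⇒ keep positive
Point 2:
  φ: split at 2 digits → 62° and 31.61606′; 62 + 31.61606/60 = 62.5269343
  N ⇒ keep positive
  Lon: degrees = first 3 digits = 89, minutes = 49.163; 89 + 49.163/60 = 89.8193833
  W ⇒ negate
Point 3:
  Lat: degrees = first 2 digits = 89, minutes = 12.5033; 89 + 12.5033/60 = 89.2083883
  S ⇒ negate
  λ: degrees = first 3 digits = 47, minutes = 4.6001; 47 + 4.6001/60 = 47.0766683
  W ⇒ negate
Point 4:
  Lat: split at 2 digits → 89° and 52.8427′; 89 + 52.8427/60 = 89.8807117
  N ⇒ keep positive
  Longitude: split at 3 digits → 179° and 52.239′; 179 + 52.239/60 = 179.8706500
  hemisphere W, so the sign is −
Point 5:
  Lat: degrees = first 2 digits = 89, minutes = 15.19652; 89 + 15.19652/60 = 89.2532753
  S ⇒ negate
  λ: split at 3 digits → 014° and 45.3417′; 14 + 45.3417/60 = 14.7556950
  E → positive
Point 6:
  φ: degrees = first 2 digits = 19, minutes = 6.0794; 19 + 6.0794/60 = 19.1013233
  hemisphere S, so the sign is −
  λ: split at 3 digits → 033° and 31.346′; 33 + 31.346/60 = 33.5224333
  E ⇒ keep positive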